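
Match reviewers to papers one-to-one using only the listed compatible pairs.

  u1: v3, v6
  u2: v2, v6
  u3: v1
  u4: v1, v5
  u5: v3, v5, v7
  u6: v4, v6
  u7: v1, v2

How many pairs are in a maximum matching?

7

Unit-capacity flow: source→left, listed edges, right→sink; max matching = max flow.
Augmenting path u1→v3 (+1); matched 1.
Augmenting path u2→v2 (+1); matched 2.
Augmenting path u3→v1 (+1); matched 3.
Augmenting path u4→v5 (+1); matched 4.
Augmenting path u5→v7 (+1); matched 5.
Augmenting path u6→v4 (+1); matched 6.
Augmenting path u7→v2→u2→v6 (+1); matched 7.
No augmenting path remains; maximum matching = 7.
König certificate: {u1, u2, u3, u4, u5, u6, u7} is a vertex cover of size 7 (every listed pair touches it), so no matching can be larger.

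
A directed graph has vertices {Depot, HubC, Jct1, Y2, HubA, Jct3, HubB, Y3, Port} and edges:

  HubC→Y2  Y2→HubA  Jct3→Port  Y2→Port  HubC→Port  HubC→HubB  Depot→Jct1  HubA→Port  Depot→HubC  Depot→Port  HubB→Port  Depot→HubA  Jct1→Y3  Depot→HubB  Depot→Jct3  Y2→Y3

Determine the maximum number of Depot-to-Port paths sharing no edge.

Assign every edge capacity 1; by Menger, the answer equals the max flow.
Path Depot→Port (+1); total 1.
Path Depot→HubC→Port (+1); total 2.
Path Depot→HubA→Port (+1); total 3.
Path Depot→Jct3→Port (+1); total 4.
Path Depot→HubB→Port (+1); total 5.
No residual Depot→Port path; max flow = 5.
Certifying cut of size 5: {Depot→HubA, Depot→HubB, Depot→HubC, Depot→Jct3, Depot→Port}.

5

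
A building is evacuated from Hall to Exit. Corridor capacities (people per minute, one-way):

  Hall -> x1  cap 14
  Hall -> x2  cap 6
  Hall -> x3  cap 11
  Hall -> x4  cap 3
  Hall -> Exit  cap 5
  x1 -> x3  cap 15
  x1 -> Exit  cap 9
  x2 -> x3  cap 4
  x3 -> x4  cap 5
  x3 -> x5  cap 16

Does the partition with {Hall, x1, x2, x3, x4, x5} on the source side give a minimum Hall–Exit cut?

Yes — it is a minimum cut (capacity 14).

Given cut capacity: 5 + 9 = 14.
Augment Hall→Exit: bottleneck 5, flow now 5.
Augment Hall→x1→Exit: bottleneck 9, flow now 14.
No augmenting path remains; maximum flow = 14.
Cut capacity 14 equals the max flow, so it is a minimum cut.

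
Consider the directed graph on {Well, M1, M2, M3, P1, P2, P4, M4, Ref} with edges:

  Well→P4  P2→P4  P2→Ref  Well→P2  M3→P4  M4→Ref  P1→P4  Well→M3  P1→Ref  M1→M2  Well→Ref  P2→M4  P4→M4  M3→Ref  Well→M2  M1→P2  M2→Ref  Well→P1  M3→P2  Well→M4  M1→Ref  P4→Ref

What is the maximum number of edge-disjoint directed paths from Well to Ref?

Assign every edge capacity 1; by Menger, the answer equals the max flow.
Path Well→Ref (+1); total 1.
Path Well→M2→Ref (+1); total 2.
Path Well→M3→Ref (+1); total 3.
Path Well→P1→Ref (+1); total 4.
Path Well→P2→Ref (+1); total 5.
Path Well→P4→Ref (+1); total 6.
Path Well→M4→Ref (+1); total 7.
No residual Well→Ref path; max flow = 7.
Certifying cut of size 7: {Well→M2, Well→M3, Well→M4, Well→P1, Well→P2, Well→P4, Well→Ref}.

7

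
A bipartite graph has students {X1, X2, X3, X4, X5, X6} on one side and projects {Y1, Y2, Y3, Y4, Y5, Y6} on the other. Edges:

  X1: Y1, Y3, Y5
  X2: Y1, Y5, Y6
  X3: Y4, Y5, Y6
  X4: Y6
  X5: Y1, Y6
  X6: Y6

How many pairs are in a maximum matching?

Unit-capacity flow: source→left, listed edges, right→sink; max matching = max flow.
Augmenting path X1→Y1 (+1); matched 1.
Augmenting path X2→Y5 (+1); matched 2.
Augmenting path X3→Y4 (+1); matched 3.
Augmenting path X4→Y6 (+1); matched 4.
Augmenting path X5→Y1→X1→Y3 (+1); matched 5.
No augmenting path remains; maximum matching = 5.
König certificate: {X1, X2, X3, X5, Y6} is a vertex cover of size 5 (every listed pair touches it), so no matching can be larger.

5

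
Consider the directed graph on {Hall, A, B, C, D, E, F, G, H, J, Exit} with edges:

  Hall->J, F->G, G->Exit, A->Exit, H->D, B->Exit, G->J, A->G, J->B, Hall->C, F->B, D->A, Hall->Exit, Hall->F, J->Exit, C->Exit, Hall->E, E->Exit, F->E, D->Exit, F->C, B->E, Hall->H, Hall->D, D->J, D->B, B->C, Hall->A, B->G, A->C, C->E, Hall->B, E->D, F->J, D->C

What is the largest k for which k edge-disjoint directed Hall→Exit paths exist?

Assign every edge capacity 1; by Menger, the answer equals the max flow.
Path Hall→Exit (+1); total 1.
Path Hall→A→Exit (+1); total 2.
Path Hall→B→Exit (+1); total 3.
Path Hall→C→Exit (+1); total 4.
Path Hall→D→Exit (+1); total 5.
Path Hall→E→Exit (+1); total 6.
Path Hall→J→Exit (+1); total 7.
Path Hall→F→G→Exit (+1); total 8.
No residual Hall→Exit path; max flow = 8.
Certifying cut of size 8: {A→Exit, B→Exit, C→Exit, D→Exit, E→Exit, G→Exit, Hall→Exit, J→Exit}.

8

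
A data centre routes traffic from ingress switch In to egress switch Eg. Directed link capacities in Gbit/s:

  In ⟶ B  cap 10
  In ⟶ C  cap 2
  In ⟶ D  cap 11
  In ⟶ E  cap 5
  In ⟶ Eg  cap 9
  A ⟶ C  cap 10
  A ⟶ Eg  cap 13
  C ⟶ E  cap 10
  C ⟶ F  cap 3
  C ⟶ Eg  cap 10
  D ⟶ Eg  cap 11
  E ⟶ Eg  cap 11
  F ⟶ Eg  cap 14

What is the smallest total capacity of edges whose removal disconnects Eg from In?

27

Augment In→Eg: bottleneck 9, flow now 9.
Augment In→C→Eg: bottleneck 2, flow now 11.
Augment In→D→Eg: bottleneck 11, flow now 22.
Augment In→E→Eg: bottleneck 5, flow now 27.
No augmenting path remains; maximum flow = 27.
By max-flow min-cut, the minimum cut capacity equals the max flow.
In the residual graph, reachable from In: {In, B}.
Min-cut edges: In→C (2), In→D (11), In→E (5), In→Eg (9); capacity 2 + 11 + 5 + 9 = 27.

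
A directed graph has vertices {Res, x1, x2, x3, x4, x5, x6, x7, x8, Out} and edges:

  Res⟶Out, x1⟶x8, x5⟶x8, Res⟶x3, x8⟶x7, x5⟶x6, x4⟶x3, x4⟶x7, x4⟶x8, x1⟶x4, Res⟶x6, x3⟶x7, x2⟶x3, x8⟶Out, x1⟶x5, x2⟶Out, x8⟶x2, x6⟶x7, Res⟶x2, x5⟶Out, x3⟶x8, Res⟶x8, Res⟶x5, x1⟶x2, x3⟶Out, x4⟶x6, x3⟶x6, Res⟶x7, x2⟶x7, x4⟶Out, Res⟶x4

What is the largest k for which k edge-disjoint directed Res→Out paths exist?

Assign every edge capacity 1; by Menger, the answer equals the max flow.
Path Res→Out (+1); total 1.
Path Res→x2→Out (+1); total 2.
Path Res→x3→Out (+1); total 3.
Path Res→x4→Out (+1); total 4.
Path Res→x5→Out (+1); total 5.
Path Res→x8→Out (+1); total 6.
No residual Res→Out path; max flow = 6.
Certifying cut of size 6: {Res→Out, Res→x2, Res→x3, Res→x4, Res→x5, Res→x8}.

6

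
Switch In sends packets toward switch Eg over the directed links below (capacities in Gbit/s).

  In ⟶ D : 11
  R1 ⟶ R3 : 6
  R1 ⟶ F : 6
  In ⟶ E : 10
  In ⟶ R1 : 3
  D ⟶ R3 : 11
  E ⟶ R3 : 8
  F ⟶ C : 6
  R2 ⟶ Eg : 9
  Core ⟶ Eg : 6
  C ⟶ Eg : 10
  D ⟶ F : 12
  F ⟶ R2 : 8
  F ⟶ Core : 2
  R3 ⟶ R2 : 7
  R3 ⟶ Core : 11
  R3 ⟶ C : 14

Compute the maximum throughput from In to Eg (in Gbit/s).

22

Augment In→D→F→R2→Eg: bottleneck 8, flow now 8.
Augment In→D→F→C→Eg: bottleneck 3, flow now 11.
Augment In→R1→F→C→Eg: bottleneck 3, flow now 14.
Augment In→E→R3→R2→Eg: bottleneck 1, flow now 15.
Augment In→E→R3→C→Eg: bottleneck 4, flow now 19.
Augment In→E→R3→Core→Eg: bottleneck 3, flow now 22.
No augmenting path remains; maximum flow = 22.
In the residual graph, reachable from In: {In, E}.
Min-cut edges: In→D (11), In→R1 (3), E→R3 (8); capacity 11 + 3 + 8 = 22.
This cut is saturated, so no flow can exceed 22.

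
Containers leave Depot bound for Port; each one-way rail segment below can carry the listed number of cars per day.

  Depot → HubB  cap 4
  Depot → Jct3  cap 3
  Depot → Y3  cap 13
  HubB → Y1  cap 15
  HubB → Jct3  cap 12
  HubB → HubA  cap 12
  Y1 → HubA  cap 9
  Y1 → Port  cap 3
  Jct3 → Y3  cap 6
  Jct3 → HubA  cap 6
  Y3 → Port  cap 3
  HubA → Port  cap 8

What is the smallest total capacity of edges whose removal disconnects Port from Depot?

Augment Depot→Y3→Port: bottleneck 3, flow now 3.
Augment Depot→HubB→Y1→Port: bottleneck 3, flow now 6.
Augment Depot→HubB→HubA→Port: bottleneck 1, flow now 7.
Augment Depot→Jct3→HubA→Port: bottleneck 3, flow now 10.
No augmenting path remains; maximum flow = 10.
By max-flow min-cut, the minimum cut capacity equals the max flow.
In the residual graph, reachable from Depot: {Depot, Y3}.
Min-cut edges: Depot→HubB (4), Depot→Jct3 (3), Y3→Port (3); capacity 4 + 3 + 3 = 10.

10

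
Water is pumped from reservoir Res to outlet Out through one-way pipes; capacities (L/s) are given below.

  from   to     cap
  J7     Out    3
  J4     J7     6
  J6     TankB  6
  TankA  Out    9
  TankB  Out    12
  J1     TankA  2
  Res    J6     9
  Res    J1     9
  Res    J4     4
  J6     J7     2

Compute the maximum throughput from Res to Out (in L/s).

11

Augment Res→J1→TankA→Out: bottleneck 2, flow now 2.
Augment Res→J6→J7→Out: bottleneck 2, flow now 4.
Augment Res→J6→TankB→Out: bottleneck 6, flow now 10.
Augment Res→J4→J7→Out: bottleneck 1, flow now 11.
No augmenting path remains; maximum flow = 11.
In the residual graph, reachable from Res: {Res, J1, J6, J4, J7}.
Min-cut edges: J1→TankA (2), J6→TankB (6), J7→Out (3); capacity 2 + 6 + 3 = 11.
This cut is saturated, so no flow can exceed 11.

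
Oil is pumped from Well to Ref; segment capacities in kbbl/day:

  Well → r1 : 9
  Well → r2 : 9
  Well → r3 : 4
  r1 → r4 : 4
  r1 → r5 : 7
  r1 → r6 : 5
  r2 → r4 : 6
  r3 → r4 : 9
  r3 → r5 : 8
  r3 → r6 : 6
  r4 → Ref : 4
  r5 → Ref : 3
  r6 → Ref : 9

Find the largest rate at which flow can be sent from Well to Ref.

16

Augment Well→r1→r4→Ref: bottleneck 4, flow now 4.
Augment Well→r1→r5→Ref: bottleneck 3, flow now 7.
Augment Well→r1→r6→Ref: bottleneck 2, flow now 9.
Augment Well→r3→r6→Ref: bottleneck 4, flow now 13.
Augment Well→r2→r4→r1→r6→Ref: bottleneck 3, flow now 16. (uses reverse residual edge)
No augmenting path remains; maximum flow = 16.
In the residual graph, reachable from Well: {Well, r1, r2, r4, r5}.
Min-cut edges: Well→r3 (4), r1→r6 (5), r4→Ref (4), r5→Ref (3); capacity 4 + 5 + 4 + 3 = 16.
This cut is saturated, so no flow can exceed 16.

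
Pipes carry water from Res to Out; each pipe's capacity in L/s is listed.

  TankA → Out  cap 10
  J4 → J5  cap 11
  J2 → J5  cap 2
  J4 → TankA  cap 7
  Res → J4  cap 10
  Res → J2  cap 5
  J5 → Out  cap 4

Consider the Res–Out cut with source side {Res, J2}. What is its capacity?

Edges leaving {Res, J2}: Res→J4 (10), J2→J5 (2).
Cut capacity = 10 + 2 = 12.

12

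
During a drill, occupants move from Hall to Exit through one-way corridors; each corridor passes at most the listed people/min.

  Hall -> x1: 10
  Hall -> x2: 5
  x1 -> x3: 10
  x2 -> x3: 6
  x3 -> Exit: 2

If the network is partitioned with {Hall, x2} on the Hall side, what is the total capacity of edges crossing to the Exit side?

16

Edges leaving {Hall, x2}: Hall→x1 (10), x2→x3 (6).
Cut capacity = 10 + 6 = 16.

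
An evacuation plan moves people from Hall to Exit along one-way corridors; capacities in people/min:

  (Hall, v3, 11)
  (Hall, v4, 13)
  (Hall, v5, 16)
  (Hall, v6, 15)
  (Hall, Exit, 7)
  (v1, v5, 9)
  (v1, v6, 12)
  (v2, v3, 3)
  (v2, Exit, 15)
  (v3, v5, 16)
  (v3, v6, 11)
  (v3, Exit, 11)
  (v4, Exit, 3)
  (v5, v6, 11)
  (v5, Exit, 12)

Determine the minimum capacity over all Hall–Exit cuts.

Augment Hall→Exit: bottleneck 7, flow now 7.
Augment Hall→v3→Exit: bottleneck 11, flow now 18.
Augment Hall→v4→Exit: bottleneck 3, flow now 21.
Augment Hall→v5→Exit: bottleneck 12, flow now 33.
No augmenting path remains; maximum flow = 33.
By max-flow min-cut, the minimum cut capacity equals the max flow.
In the residual graph, reachable from Hall: {Hall, v4, v5, v6}.
Min-cut edges: Hall→v3 (11), Hall→Exit (7), v4→Exit (3), v5→Exit (12); capacity 11 + 7 + 3 + 12 = 33.

33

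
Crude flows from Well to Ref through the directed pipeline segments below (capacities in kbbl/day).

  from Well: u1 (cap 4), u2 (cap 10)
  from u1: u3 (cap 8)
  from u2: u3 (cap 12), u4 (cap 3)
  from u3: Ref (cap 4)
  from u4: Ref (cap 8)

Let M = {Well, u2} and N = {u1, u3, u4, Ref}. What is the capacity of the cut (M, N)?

19

Edges leaving {Well, u2}: Well→u1 (4), u2→u3 (12), u2→u4 (3).
Cut capacity = 4 + 12 + 3 = 19.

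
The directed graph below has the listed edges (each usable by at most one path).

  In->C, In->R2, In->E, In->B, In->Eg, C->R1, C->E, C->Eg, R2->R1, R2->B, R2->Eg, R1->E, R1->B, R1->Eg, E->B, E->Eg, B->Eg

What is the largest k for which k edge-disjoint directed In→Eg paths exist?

Assign every edge capacity 1; by Menger, the answer equals the max flow.
Path In→Eg (+1); total 1.
Path In→C→Eg (+1); total 2.
Path In→R2→Eg (+1); total 3.
Path In→E→Eg (+1); total 4.
Path In→B→Eg (+1); total 5.
No residual In→Eg path; max flow = 5.
Certifying cut of size 5: {In→B, In→C, In→E, In→Eg, In→R2}.

5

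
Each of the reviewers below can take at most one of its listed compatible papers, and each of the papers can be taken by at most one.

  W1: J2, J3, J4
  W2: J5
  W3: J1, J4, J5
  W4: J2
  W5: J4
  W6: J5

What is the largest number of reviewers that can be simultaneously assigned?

Unit-capacity flow: source→left, listed edges, right→sink; max matching = max flow.
Augmenting path W1→J2 (+1); matched 1.
Augmenting path W2→J5 (+1); matched 2.
Augmenting path W3→J1 (+1); matched 3.
Augmenting path W5→J4 (+1); matched 4.
Augmenting path W4→J2→W1→J3 (+1); matched 5.
No augmenting path remains; maximum matching = 5.
König certificate: {W1, W3, W4, W5, J5} is a vertex cover of size 5 (every listed pair touches it), so no matching can be larger.

5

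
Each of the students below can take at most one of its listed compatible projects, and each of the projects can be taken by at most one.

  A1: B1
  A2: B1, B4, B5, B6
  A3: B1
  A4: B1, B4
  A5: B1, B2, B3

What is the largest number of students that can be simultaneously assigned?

Unit-capacity flow: source→left, listed edges, right→sink; max matching = max flow.
Augmenting path A1→B1 (+1); matched 1.
Augmenting path A2→B4 (+1); matched 2.
Augmenting path A5→B2 (+1); matched 3.
Augmenting path A4→B4→A2→B5 (+1); matched 4.
No augmenting path remains; maximum matching = 4.
König certificate: {A2, A4, A5, B1} is a vertex cover of size 4 (every listed pair touches it), so no matching can be larger.

4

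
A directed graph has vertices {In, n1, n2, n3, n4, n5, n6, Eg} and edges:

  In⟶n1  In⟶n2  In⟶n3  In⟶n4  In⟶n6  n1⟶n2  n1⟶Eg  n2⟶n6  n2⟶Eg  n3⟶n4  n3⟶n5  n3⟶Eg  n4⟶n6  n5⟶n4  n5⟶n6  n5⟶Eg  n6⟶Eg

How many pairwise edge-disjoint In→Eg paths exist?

4

Assign every edge capacity 1; by Menger, the answer equals the max flow.
Path In→n1→Eg (+1); total 1.
Path In→n2→Eg (+1); total 2.
Path In→n3→Eg (+1); total 3.
Path In→n6→Eg (+1); total 4.
No residual In→Eg path; max flow = 4.
Certifying cut of size 4: {In→n1, In→n2, In→n3, n6→Eg}.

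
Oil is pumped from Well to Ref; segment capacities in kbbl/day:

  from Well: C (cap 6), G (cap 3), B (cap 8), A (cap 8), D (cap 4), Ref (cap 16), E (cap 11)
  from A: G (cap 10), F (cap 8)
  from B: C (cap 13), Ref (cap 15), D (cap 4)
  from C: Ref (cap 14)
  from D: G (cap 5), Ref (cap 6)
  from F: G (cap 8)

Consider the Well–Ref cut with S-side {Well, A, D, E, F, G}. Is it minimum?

No — its capacity is 36, but the minimum cut has capacity 34.

Given cut capacity: 8 + 6 + 16 + 6 = 36.
Augment Well→Ref: bottleneck 16, flow now 16.
Augment Well→B→Ref: bottleneck 8, flow now 24.
Augment Well→C→Ref: bottleneck 6, flow now 30.
Augment Well→D→Ref: bottleneck 4, flow now 34.
No augmenting path remains; maximum flow = 34.
In the residual graph, reachable from Well: {Well, A, E, F, G}.
Min-cut edges: Well→B (8), Well→C (6), Well→D (4), Well→Ref (16); capacity 8 + 6 + 4 + 16 = 34.
Cut capacity 36 exceeds the max flow 34, so it is not minimum.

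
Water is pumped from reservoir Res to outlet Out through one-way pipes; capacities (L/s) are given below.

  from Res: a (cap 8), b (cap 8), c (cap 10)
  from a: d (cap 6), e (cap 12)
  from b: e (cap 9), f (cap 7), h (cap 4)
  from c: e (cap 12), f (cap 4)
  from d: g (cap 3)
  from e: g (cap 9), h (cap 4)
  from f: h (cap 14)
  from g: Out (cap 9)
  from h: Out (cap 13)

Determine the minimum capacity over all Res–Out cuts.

22

Augment Res→b→h→Out: bottleneck 4, flow now 4.
Augment Res→a→d→g→Out: bottleneck 3, flow now 7.
Augment Res→a→e→g→Out: bottleneck 5, flow now 12.
Augment Res→b→e→g→Out: bottleneck 1, flow now 13.
Augment Res→b→e→h→Out: bottleneck 3, flow now 16.
Augment Res→c→e→h→Out: bottleneck 1, flow now 17.
Augment Res→c→f→h→Out: bottleneck 4, flow now 21.
Augment Res→c→e→b→f→h→Out: bottleneck 1, flow now 22. (uses reverse residual edge)
No augmenting path remains; maximum flow = 22.
By max-flow min-cut, the minimum cut capacity equals the max flow.
In the residual graph, reachable from Res: {Res, a, b, c, d, e, f, g, h}.
Min-cut edges: g→Out (9), h→Out (13); capacity 9 + 13 = 22.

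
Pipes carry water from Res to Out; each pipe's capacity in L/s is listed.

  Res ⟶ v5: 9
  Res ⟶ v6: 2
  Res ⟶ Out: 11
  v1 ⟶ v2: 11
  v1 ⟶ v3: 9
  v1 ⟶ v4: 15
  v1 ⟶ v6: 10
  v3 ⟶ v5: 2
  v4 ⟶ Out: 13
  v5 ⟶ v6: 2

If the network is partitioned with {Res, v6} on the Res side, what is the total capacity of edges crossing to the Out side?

Edges leaving {Res, v6}: Res→v5 (9), Res→Out (11).
Cut capacity = 9 + 11 = 20.

20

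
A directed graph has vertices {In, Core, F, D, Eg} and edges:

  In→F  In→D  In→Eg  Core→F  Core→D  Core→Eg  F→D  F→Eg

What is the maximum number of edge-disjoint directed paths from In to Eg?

Assign every edge capacity 1; by Menger, the answer equals the max flow.
Path In→Eg (+1); total 1.
Path In→F→Eg (+1); total 2.
No residual In→Eg path; max flow = 2.
Certifying cut of size 2: {In→Eg, In→F}.

2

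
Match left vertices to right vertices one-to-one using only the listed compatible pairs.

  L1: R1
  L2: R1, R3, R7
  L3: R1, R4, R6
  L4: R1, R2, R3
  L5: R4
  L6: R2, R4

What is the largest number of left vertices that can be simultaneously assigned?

Unit-capacity flow: source→left, listed edges, right→sink; max matching = max flow.
Augmenting path L1→R1 (+1); matched 1.
Augmenting path L2→R3 (+1); matched 2.
Augmenting path L3→R4 (+1); matched 3.
Augmenting path L4→R2 (+1); matched 4.
Augmenting path L5→R4→L3→R6 (+1); matched 5.
Augmenting path L6→R2→L4→R3→L2→R7 (+1); matched 6.
No augmenting path remains; maximum matching = 6.
König certificate: {L1, L2, L3, L4, L5, L6} is a vertex cover of size 6 (every listed pair touches it), so no matching can be larger.

6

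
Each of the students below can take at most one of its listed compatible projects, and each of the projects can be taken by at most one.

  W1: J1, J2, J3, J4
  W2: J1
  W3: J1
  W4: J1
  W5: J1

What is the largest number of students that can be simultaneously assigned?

Unit-capacity flow: source→left, listed edges, right→sink; max matching = max flow.
Augmenting path W1→J1 (+1); matched 1.
Augmenting path W2→J1→W1→J2 (+1); matched 2.
No augmenting path remains; maximum matching = 2.
König certificate: {W1, J1} is a vertex cover of size 2 (every listed pair touches it), so no matching can be larger.

2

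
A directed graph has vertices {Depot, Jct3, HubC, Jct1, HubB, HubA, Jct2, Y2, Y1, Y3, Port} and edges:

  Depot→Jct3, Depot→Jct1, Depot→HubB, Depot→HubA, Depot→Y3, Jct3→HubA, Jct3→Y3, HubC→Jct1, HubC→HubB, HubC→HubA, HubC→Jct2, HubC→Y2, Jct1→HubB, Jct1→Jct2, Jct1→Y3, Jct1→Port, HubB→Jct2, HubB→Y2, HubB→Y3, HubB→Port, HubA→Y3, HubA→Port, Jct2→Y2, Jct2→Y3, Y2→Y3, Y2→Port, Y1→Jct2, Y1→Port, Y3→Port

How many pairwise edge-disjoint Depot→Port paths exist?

Assign every edge capacity 1; by Menger, the answer equals the max flow.
Path Depot→Jct1→Port (+1); total 1.
Path Depot→HubB→Port (+1); total 2.
Path Depot→HubA→Port (+1); total 3.
Path Depot→Y3→Port (+1); total 4.
No residual Depot→Port path; max flow = 4.
Certifying cut of size 4: {Depot→HubB, Depot→Jct1, HubA→Port, Y3→Port}.

4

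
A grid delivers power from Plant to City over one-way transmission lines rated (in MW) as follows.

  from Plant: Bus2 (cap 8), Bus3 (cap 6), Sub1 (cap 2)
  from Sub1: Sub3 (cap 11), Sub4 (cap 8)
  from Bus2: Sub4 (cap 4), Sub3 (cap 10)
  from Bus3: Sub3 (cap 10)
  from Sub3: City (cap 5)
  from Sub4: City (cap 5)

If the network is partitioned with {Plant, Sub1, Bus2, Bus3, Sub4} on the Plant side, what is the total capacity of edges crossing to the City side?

Edges leaving {Plant, Sub1, Bus2, Bus3, Sub4}: Sub1→Sub3 (11), Bus2→Sub3 (10), Bus3→Sub3 (10), Sub4→City (5).
Cut capacity = 11 + 10 + 10 + 5 = 36.

36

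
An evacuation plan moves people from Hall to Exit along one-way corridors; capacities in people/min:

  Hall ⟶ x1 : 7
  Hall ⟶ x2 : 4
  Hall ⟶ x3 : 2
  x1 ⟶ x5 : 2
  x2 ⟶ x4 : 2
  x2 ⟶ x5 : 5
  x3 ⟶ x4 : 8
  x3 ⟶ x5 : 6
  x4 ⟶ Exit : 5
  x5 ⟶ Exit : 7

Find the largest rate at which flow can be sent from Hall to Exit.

Augment Hall→x1→x5→Exit: bottleneck 2, flow now 2.
Augment Hall→x2→x4→Exit: bottleneck 2, flow now 4.
Augment Hall→x2→x5→Exit: bottleneck 2, flow now 6.
Augment Hall→x3→x4→Exit: bottleneck 2, flow now 8.
No augmenting path remains; maximum flow = 8.
In the residual graph, reachable from Hall: {Hall, x1}.
Min-cut edges: Hall→x2 (4), Hall→x3 (2), x1→x5 (2); capacity 4 + 2 + 2 = 8.
This cut is saturated, so no flow can exceed 8.

8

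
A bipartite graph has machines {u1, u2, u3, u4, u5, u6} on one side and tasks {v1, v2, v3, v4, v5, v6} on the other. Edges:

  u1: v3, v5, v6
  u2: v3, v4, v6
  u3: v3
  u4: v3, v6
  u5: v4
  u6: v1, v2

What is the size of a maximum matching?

Unit-capacity flow: source→left, listed edges, right→sink; max matching = max flow.
Augmenting path u1→v3 (+1); matched 1.
Augmenting path u2→v4 (+1); matched 2.
Augmenting path u4→v6 (+1); matched 3.
Augmenting path u6→v1 (+1); matched 4.
Augmenting path u3→v3→u1→v5 (+1); matched 5.
No augmenting path remains; maximum matching = 5.
König certificate: {u1, u6, v3, v4, v6} is a vertex cover of size 5 (every listed pair touches it), so no matching can be larger.

5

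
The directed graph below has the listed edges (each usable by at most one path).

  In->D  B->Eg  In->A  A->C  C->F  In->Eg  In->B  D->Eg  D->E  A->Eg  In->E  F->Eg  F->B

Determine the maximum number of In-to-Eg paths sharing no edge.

Assign every edge capacity 1; by Menger, the answer equals the max flow.
Path In→Eg (+1); total 1.
Path In→A→Eg (+1); total 2.
Path In→B→Eg (+1); total 3.
Path In→D→Eg (+1); total 4.
No residual In→Eg path; max flow = 4.
Certifying cut of size 4: {In→A, In→B, In→D, In→Eg}.

4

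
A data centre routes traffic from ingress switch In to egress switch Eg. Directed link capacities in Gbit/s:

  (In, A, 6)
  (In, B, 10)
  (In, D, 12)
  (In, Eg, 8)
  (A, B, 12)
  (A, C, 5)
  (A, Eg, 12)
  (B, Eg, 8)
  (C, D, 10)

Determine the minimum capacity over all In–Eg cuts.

Augment In→Eg: bottleneck 8, flow now 8.
Augment In→A→Eg: bottleneck 6, flow now 14.
Augment In→B→Eg: bottleneck 8, flow now 22.
No augmenting path remains; maximum flow = 22.
By max-flow min-cut, the minimum cut capacity equals the max flow.
In the residual graph, reachable from In: {In, B, D}.
Min-cut edges: In→A (6), In→Eg (8), B→Eg (8); capacity 6 + 8 + 8 = 22.

22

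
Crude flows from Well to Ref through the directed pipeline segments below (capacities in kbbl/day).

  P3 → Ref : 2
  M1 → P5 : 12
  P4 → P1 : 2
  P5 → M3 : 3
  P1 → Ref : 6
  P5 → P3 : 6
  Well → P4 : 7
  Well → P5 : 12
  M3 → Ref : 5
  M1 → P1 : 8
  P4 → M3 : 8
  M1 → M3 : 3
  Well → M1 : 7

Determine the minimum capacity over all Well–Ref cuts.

13

Augment Well→P5→P3→Ref: bottleneck 2, flow now 2.
Augment Well→P5→M3→Ref: bottleneck 3, flow now 5.
Augment Well→P4→P1→Ref: bottleneck 2, flow now 7.
Augment Well→P4→M3→Ref: bottleneck 2, flow now 9.
Augment Well→M1→P1→Ref: bottleneck 4, flow now 13.
No augmenting path remains; maximum flow = 13.
By max-flow min-cut, the minimum cut capacity equals the max flow.
In the residual graph, reachable from Well: {Well, P5, P4, M1, P3, P1, M3}.
Min-cut edges: P3→Ref (2), P1→Ref (6), M3→Ref (5); capacity 2 + 6 + 5 = 13.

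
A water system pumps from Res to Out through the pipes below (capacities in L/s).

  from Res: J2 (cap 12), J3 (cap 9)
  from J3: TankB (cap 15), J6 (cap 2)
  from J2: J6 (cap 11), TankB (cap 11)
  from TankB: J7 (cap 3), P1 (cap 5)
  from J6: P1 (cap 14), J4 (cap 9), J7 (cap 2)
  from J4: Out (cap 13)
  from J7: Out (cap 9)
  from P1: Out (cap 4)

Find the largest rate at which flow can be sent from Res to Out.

18

Augment Res→J3→TankB→J7→Out: bottleneck 3, flow now 3.
Augment Res→J3→TankB→P1→Out: bottleneck 4, flow now 7.
Augment Res→J3→J6→J4→Out: bottleneck 2, flow now 9.
Augment Res→J2→J6→J4→Out: bottleneck 7, flow now 16.
Augment Res→J2→J6→J7→Out: bottleneck 2, flow now 18.
No augmenting path remains; maximum flow = 18.
In the residual graph, reachable from Res: {Res, J3, J2, TankB, J6, P1}.
Min-cut edges: TankB→J7 (3), J6→J4 (9), J6→J7 (2), P1→Out (4); capacity 3 + 9 + 2 + 4 = 18.
This cut is saturated, so no flow can exceed 18.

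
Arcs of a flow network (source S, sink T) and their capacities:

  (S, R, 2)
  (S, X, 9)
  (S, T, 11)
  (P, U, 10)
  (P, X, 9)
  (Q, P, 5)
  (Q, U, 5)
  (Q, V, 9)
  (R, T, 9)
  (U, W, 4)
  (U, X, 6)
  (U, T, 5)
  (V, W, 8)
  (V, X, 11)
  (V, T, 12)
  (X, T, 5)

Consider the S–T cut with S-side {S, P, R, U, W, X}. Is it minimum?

No — its capacity is 30, but the minimum cut has capacity 18.

Given cut capacity: 11 + 9 + 5 + 5 = 30.
Augment S→T: bottleneck 11, flow now 11.
Augment S→R→T: bottleneck 2, flow now 13.
Augment S→X→T: bottleneck 5, flow now 18.
No augmenting path remains; maximum flow = 18.
In the residual graph, reachable from S: {S, X}.
Min-cut edges: S→R (2), S→T (11), X→T (5); capacity 2 + 11 + 5 = 18.
Cut capacity 30 exceeds the max flow 18, so it is not minimum.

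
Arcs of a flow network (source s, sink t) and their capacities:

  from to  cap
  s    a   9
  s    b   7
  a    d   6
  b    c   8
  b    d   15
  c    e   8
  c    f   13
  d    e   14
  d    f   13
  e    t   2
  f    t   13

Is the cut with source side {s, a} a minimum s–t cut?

Yes — it is a minimum cut (capacity 13).

Given cut capacity: 7 + 6 = 13.
Augment s→a→d→e→t: bottleneck 2, flow now 2.
Augment s→a→d→f→t: bottleneck 4, flow now 6.
Augment s→b→c→f→t: bottleneck 7, flow now 13.
No augmenting path remains; maximum flow = 13.
Cut capacity 13 equals the max flow, so it is a minimum cut.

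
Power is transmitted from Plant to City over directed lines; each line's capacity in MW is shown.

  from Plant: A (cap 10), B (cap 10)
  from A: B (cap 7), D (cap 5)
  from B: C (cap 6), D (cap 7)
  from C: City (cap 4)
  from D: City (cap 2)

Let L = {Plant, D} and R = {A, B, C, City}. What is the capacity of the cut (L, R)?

22

Edges leaving {Plant, D}: Plant→A (10), Plant→B (10), D→City (2).
Cut capacity = 10 + 10 + 2 = 22.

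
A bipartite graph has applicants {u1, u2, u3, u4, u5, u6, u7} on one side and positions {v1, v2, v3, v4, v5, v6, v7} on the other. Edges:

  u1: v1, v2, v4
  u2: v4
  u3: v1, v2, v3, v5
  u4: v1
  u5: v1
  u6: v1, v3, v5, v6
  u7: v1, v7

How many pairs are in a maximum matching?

6

Unit-capacity flow: source→left, listed edges, right→sink; max matching = max flow.
Augmenting path u1→v1 (+1); matched 1.
Augmenting path u2→v4 (+1); matched 2.
Augmenting path u3→v2 (+1); matched 3.
Augmenting path u6→v3 (+1); matched 4.
Augmenting path u7→v7 (+1); matched 5.
Augmenting path u4→v1→u1→v2→u3→v5 (+1); matched 6.
No augmenting path remains; maximum matching = 6.
König certificate: {u1, u2, u3, u6, u7, v1} is a vertex cover of size 6 (every listed pair touches it), so no matching can be larger.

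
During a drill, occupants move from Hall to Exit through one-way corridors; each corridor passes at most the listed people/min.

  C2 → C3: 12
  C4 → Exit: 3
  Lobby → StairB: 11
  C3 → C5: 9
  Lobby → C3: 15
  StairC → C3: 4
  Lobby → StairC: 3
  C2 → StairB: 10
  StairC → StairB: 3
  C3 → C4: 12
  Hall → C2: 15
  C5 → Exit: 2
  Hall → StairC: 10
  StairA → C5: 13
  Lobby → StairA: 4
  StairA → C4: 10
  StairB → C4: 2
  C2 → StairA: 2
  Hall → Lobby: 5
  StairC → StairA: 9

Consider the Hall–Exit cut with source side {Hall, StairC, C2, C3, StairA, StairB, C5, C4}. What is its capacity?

Edges leaving {Hall, StairC, C2, C3, StairA, StairB, C5, C4}: Hall→Lobby (5), C5→Exit (2), C4→Exit (3).
Cut capacity = 5 + 2 + 3 = 10.

10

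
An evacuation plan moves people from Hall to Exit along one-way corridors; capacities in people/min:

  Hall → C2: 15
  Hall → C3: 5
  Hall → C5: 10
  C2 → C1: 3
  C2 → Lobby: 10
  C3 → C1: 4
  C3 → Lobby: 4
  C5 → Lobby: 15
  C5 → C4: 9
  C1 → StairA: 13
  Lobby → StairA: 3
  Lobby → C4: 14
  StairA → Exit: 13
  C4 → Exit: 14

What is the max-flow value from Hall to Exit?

Augment Hall→C5→C4→Exit: bottleneck 9, flow now 9.
Augment Hall→C2→C1→StairA→Exit: bottleneck 3, flow now 12.
Augment Hall→C2→Lobby→StairA→Exit: bottleneck 3, flow now 15.
Augment Hall→C2→Lobby→C4→Exit: bottleneck 5, flow now 20.
Augment Hall→C3→C1→StairA→Exit: bottleneck 4, flow now 24.
No augmenting path remains; maximum flow = 24.
In the residual graph, reachable from Hall: {Hall, C2, C3, C5, Lobby, C4}.
Min-cut edges: C2→C1 (3), C3→C1 (4), Lobby→StairA (3), C4→Exit (14); capacity 3 + 4 + 3 + 14 = 24.
This cut is saturated, so no flow can exceed 24.

24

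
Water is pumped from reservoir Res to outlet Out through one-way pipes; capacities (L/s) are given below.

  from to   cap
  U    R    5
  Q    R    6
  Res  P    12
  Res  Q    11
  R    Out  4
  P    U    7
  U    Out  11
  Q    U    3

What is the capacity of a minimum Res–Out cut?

Augment Res→P→U→Out: bottleneck 7, flow now 7.
Augment Res→Q→R→Out: bottleneck 4, flow now 11.
Augment Res→Q→U→Out: bottleneck 3, flow now 14.
No augmenting path remains; maximum flow = 14.
By max-flow min-cut, the minimum cut capacity equals the max flow.
In the residual graph, reachable from Res: {Res, P, Q, R}.
Min-cut edges: P→U (7), Q→U (3), R→Out (4); capacity 7 + 3 + 4 = 14.

14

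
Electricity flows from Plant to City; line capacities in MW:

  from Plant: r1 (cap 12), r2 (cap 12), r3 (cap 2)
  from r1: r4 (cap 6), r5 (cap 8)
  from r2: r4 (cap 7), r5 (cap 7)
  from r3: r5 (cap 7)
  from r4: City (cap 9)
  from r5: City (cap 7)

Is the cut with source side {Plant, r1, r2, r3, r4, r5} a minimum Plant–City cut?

Yes — it is a minimum cut (capacity 16).

Given cut capacity: 9 + 7 = 16.
Augment Plant→r1→r4→City: bottleneck 6, flow now 6.
Augment Plant→r1→r5→City: bottleneck 6, flow now 12.
Augment Plant→r2→r4→City: bottleneck 3, flow now 15.
Augment Plant→r2→r5→City: bottleneck 1, flow now 16.
No augmenting path remains; maximum flow = 16.
Cut capacity 16 equals the max flow, so it is a minimum cut.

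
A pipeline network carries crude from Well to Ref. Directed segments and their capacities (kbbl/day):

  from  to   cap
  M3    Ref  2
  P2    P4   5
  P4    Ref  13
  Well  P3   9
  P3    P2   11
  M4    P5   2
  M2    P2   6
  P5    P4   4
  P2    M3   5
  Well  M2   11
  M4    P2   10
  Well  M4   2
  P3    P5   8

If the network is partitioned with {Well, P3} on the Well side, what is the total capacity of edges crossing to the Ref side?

32

Edges leaving {Well, P3}: Well→M4 (2), Well→M2 (11), P3→P5 (8), P3→P2 (11).
Cut capacity = 2 + 11 + 8 + 11 = 32.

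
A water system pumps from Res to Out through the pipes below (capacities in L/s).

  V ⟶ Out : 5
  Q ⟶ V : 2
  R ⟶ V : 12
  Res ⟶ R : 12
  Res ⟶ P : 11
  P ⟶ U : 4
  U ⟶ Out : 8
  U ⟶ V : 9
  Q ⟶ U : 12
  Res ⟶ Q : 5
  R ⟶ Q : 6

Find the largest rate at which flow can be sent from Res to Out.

Augment Res→P→U→Out: bottleneck 4, flow now 4.
Augment Res→Q→U→Out: bottleneck 4, flow now 8.
Augment Res→Q→V→Out: bottleneck 1, flow now 9.
Augment Res→R→V→Out: bottleneck 4, flow now 13.
No augmenting path remains; maximum flow = 13.
In the residual graph, reachable from Res: {Res, P, Q, R, U, V}.
Min-cut edges: U→Out (8), V→Out (5); capacity 8 + 5 = 13.
This cut is saturated, so no flow can exceed 13.

13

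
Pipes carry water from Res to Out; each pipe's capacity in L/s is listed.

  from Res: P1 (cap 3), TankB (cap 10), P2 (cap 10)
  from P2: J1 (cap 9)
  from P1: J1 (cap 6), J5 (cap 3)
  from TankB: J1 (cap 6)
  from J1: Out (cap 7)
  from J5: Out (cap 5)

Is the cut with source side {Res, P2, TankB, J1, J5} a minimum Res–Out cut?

Given cut capacity: 3 + 7 + 5 = 15.
Augment Res→P2→J1→Out: bottleneck 7, flow now 7.
Augment Res→P1→J5→Out: bottleneck 3, flow now 10.
No augmenting path remains; maximum flow = 10.
In the residual graph, reachable from Res: {Res, P2, TankB, J1}.
Min-cut edges: Res→P1 (3), J1→Out (7); capacity 3 + 7 = 10.
Cut capacity 15 exceeds the max flow 10, so it is not minimum.

No — its capacity is 15, but the minimum cut has capacity 10.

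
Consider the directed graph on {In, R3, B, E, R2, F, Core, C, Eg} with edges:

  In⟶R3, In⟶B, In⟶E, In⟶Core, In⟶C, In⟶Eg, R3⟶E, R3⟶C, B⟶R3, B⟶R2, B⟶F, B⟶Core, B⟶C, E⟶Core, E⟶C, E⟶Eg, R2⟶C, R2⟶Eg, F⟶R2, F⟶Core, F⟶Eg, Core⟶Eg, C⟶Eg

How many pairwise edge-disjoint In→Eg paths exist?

Assign every edge capacity 1; by Menger, the answer equals the max flow.
Path In→Eg (+1); total 1.
Path In→E→Eg (+1); total 2.
Path In→Core→Eg (+1); total 3.
Path In→C→Eg (+1); total 4.
Path In→B→R2→Eg (+1); total 5.
No residual In→Eg path; max flow = 5.
Certifying cut of size 5: {C→Eg, Core→Eg, E→Eg, In→B, In→Eg}.

5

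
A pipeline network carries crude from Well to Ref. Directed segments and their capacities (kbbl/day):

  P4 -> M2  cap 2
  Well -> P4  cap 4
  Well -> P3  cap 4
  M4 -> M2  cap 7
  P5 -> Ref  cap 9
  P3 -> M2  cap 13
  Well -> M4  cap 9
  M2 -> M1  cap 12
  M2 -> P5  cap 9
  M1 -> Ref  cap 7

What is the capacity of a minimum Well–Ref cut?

13

Augment Well→P4→M2→M1→Ref: bottleneck 2, flow now 2.
Augment Well→M4→M2→M1→Ref: bottleneck 5, flow now 7.
Augment Well→M4→M2→P5→Ref: bottleneck 2, flow now 9.
Augment Well→P3→M2→P5→Ref: bottleneck 4, flow now 13.
No augmenting path remains; maximum flow = 13.
By max-flow min-cut, the minimum cut capacity equals the max flow.
In the residual graph, reachable from Well: {Well, P4, M4}.
Min-cut edges: Well→P3 (4), P4→M2 (2), M4→M2 (7); capacity 4 + 2 + 7 = 13.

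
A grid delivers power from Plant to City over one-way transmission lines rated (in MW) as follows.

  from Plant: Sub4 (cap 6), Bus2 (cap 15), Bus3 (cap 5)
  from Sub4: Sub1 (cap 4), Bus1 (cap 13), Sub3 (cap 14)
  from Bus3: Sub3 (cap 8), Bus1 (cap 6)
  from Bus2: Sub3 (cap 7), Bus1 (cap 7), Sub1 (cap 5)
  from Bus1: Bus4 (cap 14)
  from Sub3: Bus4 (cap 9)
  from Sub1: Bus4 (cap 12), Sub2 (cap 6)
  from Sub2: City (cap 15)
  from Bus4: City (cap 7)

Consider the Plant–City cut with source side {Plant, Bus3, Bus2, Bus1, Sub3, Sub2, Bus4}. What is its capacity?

33

Edges leaving {Plant, Bus3, Bus2, Bus1, Sub3, Sub2, Bus4}: Plant→Sub4 (6), Bus2→Sub1 (5), Sub2→City (15), Bus4→City (7).
Cut capacity = 6 + 5 + 15 + 7 = 33.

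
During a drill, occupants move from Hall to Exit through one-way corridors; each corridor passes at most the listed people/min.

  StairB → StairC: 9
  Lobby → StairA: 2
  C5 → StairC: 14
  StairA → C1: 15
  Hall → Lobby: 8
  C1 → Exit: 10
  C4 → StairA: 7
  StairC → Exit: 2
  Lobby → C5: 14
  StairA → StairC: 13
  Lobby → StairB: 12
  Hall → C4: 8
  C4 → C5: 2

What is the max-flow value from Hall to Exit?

Augment Hall→C4→C5→StairC→Exit: bottleneck 2, flow now 2.
Augment Hall→C4→StairA→C1→Exit: bottleneck 6, flow now 8.
Augment Hall→Lobby→StairA→C1→Exit: bottleneck 2, flow now 10.
Augment Hall→Lobby→C5→C4→StairA→C1→Exit: bottleneck 1, flow now 11. (uses reverse residual edge)
No augmenting path remains; maximum flow = 11.
In the residual graph, reachable from Hall: {Hall, C4, Lobby, C5, StairB, StairC}.
Min-cut edges: C4→StairA (7), Lobby→StairA (2), StairC→Exit (2); capacity 7 + 2 + 2 = 11.
This cut is saturated, so no flow can exceed 11.

11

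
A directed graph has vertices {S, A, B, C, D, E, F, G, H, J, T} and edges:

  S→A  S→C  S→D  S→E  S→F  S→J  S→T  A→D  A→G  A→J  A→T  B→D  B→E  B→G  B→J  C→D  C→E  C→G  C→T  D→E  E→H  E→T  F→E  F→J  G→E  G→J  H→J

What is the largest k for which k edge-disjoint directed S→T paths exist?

4

Assign every edge capacity 1; by Menger, the answer equals the max flow.
Path S→T (+1); total 1.
Path S→A→T (+1); total 2.
Path S→C→T (+1); total 3.
Path S→E→T (+1); total 4.
No residual S→T path; max flow = 4.
Certifying cut of size 4: {E→T, S→A, S→C, S→T}.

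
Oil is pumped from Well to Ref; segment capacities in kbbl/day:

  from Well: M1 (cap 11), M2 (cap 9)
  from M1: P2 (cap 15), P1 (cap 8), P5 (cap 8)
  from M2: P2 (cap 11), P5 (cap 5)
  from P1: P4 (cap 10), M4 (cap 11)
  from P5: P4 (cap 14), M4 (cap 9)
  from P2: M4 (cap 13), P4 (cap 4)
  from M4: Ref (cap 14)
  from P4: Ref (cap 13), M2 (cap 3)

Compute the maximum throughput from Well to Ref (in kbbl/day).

20

Augment Well→M1→P1→M4→Ref: bottleneck 8, flow now 8.
Augment Well→M1→P5→M4→Ref: bottleneck 3, flow now 11.
Augment Well→M2→P5→M4→Ref: bottleneck 3, flow now 14.
Augment Well→M2→P5→P4→Ref: bottleneck 2, flow now 16.
Augment Well→M2→P2→P4→Ref: bottleneck 4, flow now 20.
No augmenting path remains; maximum flow = 20.
In the residual graph, reachable from Well: {Well}.
Min-cut edges: Well→M1 (11), Well→M2 (9); capacity 11 + 9 = 20.
This cut is saturated, so no flow can exceed 20.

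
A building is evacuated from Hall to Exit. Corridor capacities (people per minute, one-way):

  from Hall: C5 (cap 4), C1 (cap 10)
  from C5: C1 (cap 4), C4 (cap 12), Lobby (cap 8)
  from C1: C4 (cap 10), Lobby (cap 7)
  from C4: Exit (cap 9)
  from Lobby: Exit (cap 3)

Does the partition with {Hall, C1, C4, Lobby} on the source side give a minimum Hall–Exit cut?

No — its capacity is 16, but the minimum cut has capacity 12.

Given cut capacity: 4 + 9 + 3 = 16.
Augment Hall→C5→C4→Exit: bottleneck 4, flow now 4.
Augment Hall→C1→C4→Exit: bottleneck 5, flow now 9.
Augment Hall→C1→Lobby→Exit: bottleneck 3, flow now 12.
No augmenting path remains; maximum flow = 12.
In the residual graph, reachable from Hall: {Hall, C5, C1, C4, Lobby}.
Min-cut edges: C4→Exit (9), Lobby→Exit (3); capacity 9 + 3 = 12.
Cut capacity 16 exceeds the max flow 12, so it is not minimum.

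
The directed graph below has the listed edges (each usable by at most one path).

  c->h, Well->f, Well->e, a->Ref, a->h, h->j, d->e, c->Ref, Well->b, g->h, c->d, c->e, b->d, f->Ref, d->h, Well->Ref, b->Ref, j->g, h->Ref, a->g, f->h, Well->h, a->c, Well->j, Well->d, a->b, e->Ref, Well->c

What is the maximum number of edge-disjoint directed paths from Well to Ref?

6

Assign every edge capacity 1; by Menger, the answer equals the max flow.
Path Well→Ref (+1); total 1.
Path Well→b→Ref (+1); total 2.
Path Well→c→Ref (+1); total 3.
Path Well→e→Ref (+1); total 4.
Path Well→f→Ref (+1); total 5.
Path Well→h→Ref (+1); total 6.
No residual Well→Ref path; max flow = 6.
Certifying cut of size 6: {Well→Ref, Well→b, Well→c, Well→f, e→Ref, h→Ref}.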